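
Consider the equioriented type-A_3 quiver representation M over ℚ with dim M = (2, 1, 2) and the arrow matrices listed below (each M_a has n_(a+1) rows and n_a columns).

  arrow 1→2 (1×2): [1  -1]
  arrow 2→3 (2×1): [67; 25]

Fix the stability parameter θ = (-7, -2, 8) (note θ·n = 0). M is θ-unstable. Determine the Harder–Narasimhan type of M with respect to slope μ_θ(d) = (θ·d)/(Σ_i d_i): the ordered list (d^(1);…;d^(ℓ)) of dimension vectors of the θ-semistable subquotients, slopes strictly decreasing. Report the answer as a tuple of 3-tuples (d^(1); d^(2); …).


Interval decomposition of M: I[1,1], I[1,3], I[3,3].
HN type (ℓ=3): μ^(1)=8; μ^(2)=-2; μ^(3)=-7

((0, 0, 2); (0, 1, 0); (2, 0, 0))


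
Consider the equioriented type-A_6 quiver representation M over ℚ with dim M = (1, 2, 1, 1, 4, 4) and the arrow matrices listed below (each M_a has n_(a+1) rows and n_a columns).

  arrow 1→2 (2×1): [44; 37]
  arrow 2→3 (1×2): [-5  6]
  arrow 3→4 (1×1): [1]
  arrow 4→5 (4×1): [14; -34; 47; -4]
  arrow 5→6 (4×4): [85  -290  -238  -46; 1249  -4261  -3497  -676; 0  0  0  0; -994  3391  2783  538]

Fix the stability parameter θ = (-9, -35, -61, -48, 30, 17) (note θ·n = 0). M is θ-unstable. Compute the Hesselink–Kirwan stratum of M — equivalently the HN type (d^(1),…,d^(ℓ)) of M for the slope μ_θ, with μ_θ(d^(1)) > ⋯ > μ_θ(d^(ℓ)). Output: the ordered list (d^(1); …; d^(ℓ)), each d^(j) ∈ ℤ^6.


Via rank(M_{q-1}∘⋯∘M_p): M ≅ I[1,6], I[2,2], I[5,5]^2, I[5,6], I[6,6]^2.
μ_θ-semistable layers: μ^(1)=30; μ^(2)=47/2; μ^(3)=17; μ^(4)=-35; μ^(5)=-153/4

((0, 0, 0, 0, 2, 0); (0, 0, 0, 0, 2, 2); (0, 0, 0, 0, 0, 2); (0, 1, 0, 0, 0, 0); (1, 1, 1, 1, 0, 0))


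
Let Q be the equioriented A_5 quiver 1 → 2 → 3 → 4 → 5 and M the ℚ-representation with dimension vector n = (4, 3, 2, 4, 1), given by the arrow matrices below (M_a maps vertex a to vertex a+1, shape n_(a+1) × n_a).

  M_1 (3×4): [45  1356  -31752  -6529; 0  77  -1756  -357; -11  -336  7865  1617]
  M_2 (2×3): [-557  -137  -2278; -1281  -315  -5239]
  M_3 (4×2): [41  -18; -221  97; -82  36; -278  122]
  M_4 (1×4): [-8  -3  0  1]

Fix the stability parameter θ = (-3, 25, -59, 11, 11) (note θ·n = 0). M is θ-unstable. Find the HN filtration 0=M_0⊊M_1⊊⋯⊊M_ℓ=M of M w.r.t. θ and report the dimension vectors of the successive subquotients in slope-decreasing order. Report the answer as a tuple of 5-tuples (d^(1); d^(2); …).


Via rank(M_{q-1}∘⋯∘M_p): M ≅ I[1,1], I[1,2], I[1,4], I[1,5], I[4,4]^2.
μ_θ-semistable layers: μ^(1)=25; μ^(2)=11; μ^(3)=-3; μ^(4)=-37/3

((0, 1, 0, 0, 0); (0, 0, 0, 4, 1); (2, 0, 0, 0, 0); (2, 2, 2, 0, 0))


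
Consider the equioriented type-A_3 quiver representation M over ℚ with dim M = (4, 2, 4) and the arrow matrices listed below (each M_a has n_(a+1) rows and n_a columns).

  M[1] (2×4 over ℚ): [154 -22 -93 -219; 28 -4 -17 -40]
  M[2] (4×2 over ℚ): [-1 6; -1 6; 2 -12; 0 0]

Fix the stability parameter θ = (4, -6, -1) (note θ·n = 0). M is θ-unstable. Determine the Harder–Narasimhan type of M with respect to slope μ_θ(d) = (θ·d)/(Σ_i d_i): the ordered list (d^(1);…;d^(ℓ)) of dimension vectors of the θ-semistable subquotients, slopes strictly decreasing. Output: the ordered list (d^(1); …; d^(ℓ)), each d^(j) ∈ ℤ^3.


Interval decomposition of M: I[1,1]^2, I[1,2], I[1,3], I[3,3]^3.
HN type (ℓ=2): μ^(1)=4; μ^(2)=-1

((2, 0, 0); (2, 2, 4))


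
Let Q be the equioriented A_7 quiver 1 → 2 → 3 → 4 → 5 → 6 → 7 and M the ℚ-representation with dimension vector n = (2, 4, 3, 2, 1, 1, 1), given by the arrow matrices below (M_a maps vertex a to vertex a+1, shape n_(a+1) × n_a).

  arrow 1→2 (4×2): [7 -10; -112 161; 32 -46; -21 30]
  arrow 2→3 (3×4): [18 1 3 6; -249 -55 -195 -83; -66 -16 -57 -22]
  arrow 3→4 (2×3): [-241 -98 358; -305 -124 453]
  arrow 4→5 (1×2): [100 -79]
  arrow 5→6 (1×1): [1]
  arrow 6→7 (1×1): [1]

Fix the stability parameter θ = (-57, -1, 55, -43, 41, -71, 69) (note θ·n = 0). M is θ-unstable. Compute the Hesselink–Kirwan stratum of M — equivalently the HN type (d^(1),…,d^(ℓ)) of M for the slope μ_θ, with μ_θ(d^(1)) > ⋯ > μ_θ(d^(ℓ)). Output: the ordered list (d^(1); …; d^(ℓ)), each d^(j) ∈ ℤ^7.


Interval decomposition of M: I[1,2], I[1,7], I[2,3], I[2,4].
HN type (ℓ=6): μ^(1)=69; μ^(2)=55; μ^(3)=6; μ^(4)=-1; μ^(5)=-19/5; μ^(6)=-57

((0, 0, 0, 0, 0, 0, 1); (0, 0, 1, 0, 0, 0, 0); (0, 0, 1, 1, 0, 0, 0); (0, 3, 0, 0, 0, 0, 0); (0, 1, 1, 1, 1, 1, 0); (2, 0, 0, 0, 0, 0, 0))


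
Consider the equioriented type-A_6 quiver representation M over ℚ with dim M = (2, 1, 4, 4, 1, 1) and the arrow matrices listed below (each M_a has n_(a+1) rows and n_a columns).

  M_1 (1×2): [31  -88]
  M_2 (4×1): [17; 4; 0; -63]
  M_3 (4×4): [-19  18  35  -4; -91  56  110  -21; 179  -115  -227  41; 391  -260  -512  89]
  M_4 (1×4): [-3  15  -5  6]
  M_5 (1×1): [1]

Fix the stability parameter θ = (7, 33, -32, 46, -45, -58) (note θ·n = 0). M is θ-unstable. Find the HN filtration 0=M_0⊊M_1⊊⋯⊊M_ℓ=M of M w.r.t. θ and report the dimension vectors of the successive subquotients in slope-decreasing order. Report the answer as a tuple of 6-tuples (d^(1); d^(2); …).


Barcode: M ≅ I[1,1], I[1,6], I[3,4]^3. HN layers by μ_θ (4 steps, strictly decreasing):
  μ^(1)=46; μ^(2)=7; μ^(3)=-49/6; μ^(4)=-32

((0, 0, 0, 3, 0, 0); (1, 0, 0, 0, 0, 0); (1, 1, 1, 1, 1, 1); (0, 0, 3, 0, 0, 0))


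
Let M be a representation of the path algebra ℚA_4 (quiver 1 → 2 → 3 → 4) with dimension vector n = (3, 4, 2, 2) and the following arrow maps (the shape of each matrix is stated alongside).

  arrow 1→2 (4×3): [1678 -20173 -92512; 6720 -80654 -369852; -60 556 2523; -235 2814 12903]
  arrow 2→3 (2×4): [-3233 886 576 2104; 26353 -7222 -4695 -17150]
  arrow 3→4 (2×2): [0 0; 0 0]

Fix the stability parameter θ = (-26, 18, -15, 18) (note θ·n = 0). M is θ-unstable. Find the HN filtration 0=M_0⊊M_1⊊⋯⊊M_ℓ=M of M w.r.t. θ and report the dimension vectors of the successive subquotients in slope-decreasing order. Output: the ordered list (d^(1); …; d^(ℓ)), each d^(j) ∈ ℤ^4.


Via rank(M_{q-1}∘⋯∘M_p): M ≅ I[1,2], I[1,3]^2, I[2,2], I[4,4]^2.
μ_θ-semistable layers: μ^(1)=18; μ^(2)=3/2; μ^(3)=-26

((0, 2, 0, 2); (0, 2, 2, 0); (3, 0, 0, 0))


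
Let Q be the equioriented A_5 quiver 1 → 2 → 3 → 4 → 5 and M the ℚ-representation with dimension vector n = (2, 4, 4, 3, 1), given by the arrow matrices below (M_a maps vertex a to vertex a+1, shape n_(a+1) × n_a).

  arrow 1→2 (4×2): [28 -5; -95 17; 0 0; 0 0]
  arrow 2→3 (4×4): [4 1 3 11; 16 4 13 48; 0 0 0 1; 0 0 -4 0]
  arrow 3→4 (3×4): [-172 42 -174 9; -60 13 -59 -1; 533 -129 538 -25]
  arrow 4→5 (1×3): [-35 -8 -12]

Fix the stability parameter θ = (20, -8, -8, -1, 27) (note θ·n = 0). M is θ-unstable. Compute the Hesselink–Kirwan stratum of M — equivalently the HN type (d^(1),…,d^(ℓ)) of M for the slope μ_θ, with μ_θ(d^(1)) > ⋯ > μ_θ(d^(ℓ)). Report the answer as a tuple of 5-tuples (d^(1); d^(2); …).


Barcode: M ≅ I[1,2], I[1,4], I[2,3], I[2,5], I[3,4]. HN layers by μ_θ (5 steps, strictly decreasing):
  μ^(1)=27; μ^(2)=6; μ^(3)=3/4; μ^(4)=-1; μ^(5)=-8

((0, 0, 0, 0, 1); (1, 1, 0, 0, 0); (1, 1, 1, 1, 0); (0, 0, 0, 2, 0); (0, 2, 3, 0, 0))


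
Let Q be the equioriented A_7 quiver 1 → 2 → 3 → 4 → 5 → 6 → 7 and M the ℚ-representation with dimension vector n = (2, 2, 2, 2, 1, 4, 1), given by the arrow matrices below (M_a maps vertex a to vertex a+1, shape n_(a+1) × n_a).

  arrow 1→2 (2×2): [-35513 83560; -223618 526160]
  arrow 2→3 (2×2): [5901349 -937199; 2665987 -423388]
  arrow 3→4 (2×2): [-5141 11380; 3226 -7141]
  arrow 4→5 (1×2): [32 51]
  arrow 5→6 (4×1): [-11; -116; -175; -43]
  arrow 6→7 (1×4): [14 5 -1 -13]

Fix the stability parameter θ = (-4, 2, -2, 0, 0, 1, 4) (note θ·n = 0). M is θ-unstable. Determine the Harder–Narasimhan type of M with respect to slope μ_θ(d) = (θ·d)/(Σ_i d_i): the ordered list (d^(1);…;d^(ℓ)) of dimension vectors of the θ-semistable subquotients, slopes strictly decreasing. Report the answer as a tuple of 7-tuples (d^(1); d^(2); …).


Interval decomposition of M: I[1,1], I[1,6], I[2,4], I[6,6]^2, I[6,7].
HN type (ℓ=4): μ^(1)=4; μ^(2)=1; μ^(3)=0; μ^(4)=-4

((0, 0, 0, 0, 0, 0, 1); (0, 0, 0, 0, 0, 4, 0); (0, 2, 2, 2, 1, 0, 0); (2, 0, 0, 0, 0, 0, 0))


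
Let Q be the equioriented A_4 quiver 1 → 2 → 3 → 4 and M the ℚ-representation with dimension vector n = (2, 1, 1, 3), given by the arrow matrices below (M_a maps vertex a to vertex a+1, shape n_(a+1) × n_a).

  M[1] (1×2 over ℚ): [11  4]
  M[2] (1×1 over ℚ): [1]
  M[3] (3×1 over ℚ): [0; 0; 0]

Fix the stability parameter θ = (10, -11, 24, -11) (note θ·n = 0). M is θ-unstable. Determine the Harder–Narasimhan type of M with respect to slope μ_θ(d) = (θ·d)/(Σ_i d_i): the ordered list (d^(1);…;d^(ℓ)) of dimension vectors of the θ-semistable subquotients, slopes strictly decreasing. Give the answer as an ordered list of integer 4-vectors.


Interval decomposition of M: I[1,1], I[1,3], I[4,4]^3.
HN type (ℓ=4): μ^(1)=24; μ^(2)=10; μ^(3)=-1/2; μ^(4)=-11

((0, 0, 1, 0); (1, 0, 0, 0); (1, 1, 0, 0); (0, 0, 0, 3))


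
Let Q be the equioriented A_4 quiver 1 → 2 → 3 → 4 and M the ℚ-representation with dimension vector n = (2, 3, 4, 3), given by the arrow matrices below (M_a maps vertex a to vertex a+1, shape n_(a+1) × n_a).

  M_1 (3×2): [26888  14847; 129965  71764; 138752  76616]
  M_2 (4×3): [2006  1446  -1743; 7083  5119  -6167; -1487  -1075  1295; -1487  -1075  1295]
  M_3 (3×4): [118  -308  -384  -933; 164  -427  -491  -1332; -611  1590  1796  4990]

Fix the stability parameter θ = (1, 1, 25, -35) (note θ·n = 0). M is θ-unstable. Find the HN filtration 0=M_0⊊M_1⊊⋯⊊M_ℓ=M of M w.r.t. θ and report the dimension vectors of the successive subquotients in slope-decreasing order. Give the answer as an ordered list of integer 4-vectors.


Via rank(M_{q-1}∘⋯∘M_p): M ≅ I[1,2], I[1,4], I[2,4], I[3,3], I[3,4].
μ_θ-semistable layers: μ^(1)=25; μ^(2)=1; μ^(3)=-2; μ^(4)=-3; μ^(5)=-5

((0, 0, 1, 0); (1, 1, 0, 0); (1, 1, 1, 1); (0, 1, 1, 1); (0, 0, 1, 1))


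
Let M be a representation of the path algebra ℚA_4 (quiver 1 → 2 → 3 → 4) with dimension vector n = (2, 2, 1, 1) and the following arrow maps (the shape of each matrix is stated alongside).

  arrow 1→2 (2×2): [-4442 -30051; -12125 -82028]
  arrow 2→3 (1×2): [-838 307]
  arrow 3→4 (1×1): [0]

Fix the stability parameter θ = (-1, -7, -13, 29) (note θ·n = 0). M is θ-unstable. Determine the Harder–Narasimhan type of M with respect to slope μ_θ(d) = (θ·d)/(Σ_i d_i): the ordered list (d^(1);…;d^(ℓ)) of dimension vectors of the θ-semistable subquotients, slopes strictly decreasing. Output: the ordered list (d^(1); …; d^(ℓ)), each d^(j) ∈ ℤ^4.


Via rank(M_{q-1}∘⋯∘M_p): M ≅ I[1,2], I[1,3], I[4,4].
μ_θ-semistable layers: μ^(1)=29; μ^(2)=-4; μ^(3)=-7

((0, 0, 0, 1); (1, 1, 0, 0); (1, 1, 1, 0))


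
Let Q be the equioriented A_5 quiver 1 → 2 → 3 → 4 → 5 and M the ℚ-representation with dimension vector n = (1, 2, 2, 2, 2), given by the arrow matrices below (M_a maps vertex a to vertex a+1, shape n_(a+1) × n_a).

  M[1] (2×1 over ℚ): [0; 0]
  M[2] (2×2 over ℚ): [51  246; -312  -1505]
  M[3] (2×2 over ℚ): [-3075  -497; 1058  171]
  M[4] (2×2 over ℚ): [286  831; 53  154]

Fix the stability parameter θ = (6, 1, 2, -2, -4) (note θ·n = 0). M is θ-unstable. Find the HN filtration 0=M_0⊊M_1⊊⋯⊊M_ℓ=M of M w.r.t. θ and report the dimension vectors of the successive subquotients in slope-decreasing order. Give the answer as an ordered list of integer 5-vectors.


Via rank(M_{q-1}∘⋯∘M_p): M ≅ I[1,1], I[2,5]^2.
μ_θ-semistable layers: μ^(1)=6; μ^(2)=-3/4

((1, 0, 0, 0, 0); (0, 2, 2, 2, 2))


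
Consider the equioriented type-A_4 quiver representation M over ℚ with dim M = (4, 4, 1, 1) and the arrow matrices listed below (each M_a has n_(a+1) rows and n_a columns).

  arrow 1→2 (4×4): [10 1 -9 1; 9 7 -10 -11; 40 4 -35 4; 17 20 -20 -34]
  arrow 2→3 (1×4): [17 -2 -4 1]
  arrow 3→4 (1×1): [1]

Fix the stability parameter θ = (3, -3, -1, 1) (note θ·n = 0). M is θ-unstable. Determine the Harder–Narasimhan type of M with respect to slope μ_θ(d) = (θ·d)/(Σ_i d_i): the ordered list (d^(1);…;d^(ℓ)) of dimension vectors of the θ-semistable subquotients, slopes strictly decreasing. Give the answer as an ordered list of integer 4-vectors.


Via rank(M_{q-1}∘⋯∘M_p): M ≅ I[1,1], I[1,2]^2, I[1,4], I[2,2].
μ_θ-semistable layers: μ^(1)=3; μ^(2)=1; μ^(3)=0; μ^(4)=-1/3; μ^(5)=-3

((1, 0, 0, 0); (0, 0, 0, 1); (2, 2, 0, 0); (1, 1, 1, 0); (0, 1, 0, 0))


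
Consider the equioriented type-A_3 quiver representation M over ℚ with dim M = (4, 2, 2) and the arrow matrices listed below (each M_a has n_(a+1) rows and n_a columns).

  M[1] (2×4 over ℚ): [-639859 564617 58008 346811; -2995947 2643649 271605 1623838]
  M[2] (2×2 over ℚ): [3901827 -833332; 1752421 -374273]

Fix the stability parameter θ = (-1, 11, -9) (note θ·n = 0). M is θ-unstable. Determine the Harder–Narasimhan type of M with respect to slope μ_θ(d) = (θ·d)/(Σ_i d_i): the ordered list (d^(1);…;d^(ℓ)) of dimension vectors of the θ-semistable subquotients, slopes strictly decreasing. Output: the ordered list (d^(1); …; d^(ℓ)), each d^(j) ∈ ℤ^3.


Via rank(M_{q-1}∘⋯∘M_p): M ≅ I[1,1]^2, I[1,3]^2.
μ_θ-semistable layers: μ^(1)=1; μ^(2)=-1

((0, 2, 2); (4, 0, 0))


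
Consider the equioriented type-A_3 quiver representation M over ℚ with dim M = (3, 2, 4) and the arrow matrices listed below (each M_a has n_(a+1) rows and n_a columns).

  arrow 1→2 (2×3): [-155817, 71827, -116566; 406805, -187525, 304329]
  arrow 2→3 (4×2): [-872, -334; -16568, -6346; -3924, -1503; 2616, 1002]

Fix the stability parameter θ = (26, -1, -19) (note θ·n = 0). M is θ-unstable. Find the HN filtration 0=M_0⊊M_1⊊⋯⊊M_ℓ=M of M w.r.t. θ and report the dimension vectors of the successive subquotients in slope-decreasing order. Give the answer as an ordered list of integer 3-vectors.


Interval decomposition of M: I[1,1], I[1,2], I[1,3], I[3,3]^3.
HN type (ℓ=4): μ^(1)=26; μ^(2)=25/2; μ^(3)=2; μ^(4)=-19

((1, 0, 0); (1, 1, 0); (1, 1, 1); (0, 0, 3))


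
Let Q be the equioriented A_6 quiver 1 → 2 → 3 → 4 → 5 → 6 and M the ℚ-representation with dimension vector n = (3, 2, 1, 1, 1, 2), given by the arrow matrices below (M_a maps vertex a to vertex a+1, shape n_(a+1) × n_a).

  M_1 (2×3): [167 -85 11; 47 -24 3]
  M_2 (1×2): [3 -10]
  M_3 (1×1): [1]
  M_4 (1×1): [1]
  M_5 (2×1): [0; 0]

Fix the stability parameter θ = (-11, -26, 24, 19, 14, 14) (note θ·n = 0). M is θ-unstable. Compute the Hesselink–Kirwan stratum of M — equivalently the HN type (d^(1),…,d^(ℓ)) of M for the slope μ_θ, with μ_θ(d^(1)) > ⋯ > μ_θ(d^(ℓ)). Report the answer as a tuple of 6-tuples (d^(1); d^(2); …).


Interval decomposition of M: I[1,1], I[1,2], I[1,5], I[6,6]^2.
HN type (ℓ=4): μ^(1)=19; μ^(2)=14; μ^(3)=-11; μ^(4)=-37/2

((0, 0, 1, 1, 1, 0); (0, 0, 0, 0, 0, 2); (1, 0, 0, 0, 0, 0); (2, 2, 0, 0, 0, 0))


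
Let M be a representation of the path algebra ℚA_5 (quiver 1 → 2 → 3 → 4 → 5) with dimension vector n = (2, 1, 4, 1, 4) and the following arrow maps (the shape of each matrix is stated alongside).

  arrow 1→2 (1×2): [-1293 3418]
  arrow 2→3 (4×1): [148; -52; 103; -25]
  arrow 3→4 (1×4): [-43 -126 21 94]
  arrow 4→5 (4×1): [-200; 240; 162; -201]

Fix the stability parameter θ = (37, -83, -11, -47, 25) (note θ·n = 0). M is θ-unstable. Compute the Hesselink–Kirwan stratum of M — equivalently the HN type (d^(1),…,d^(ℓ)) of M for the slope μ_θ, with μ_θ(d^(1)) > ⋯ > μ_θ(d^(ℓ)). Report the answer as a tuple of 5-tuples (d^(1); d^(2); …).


Barcode: M ≅ I[1,1], I[1,5], I[3,3]^3, I[5,5]^3. HN layers by μ_θ (4 steps, strictly decreasing):
  μ^(1)=37; μ^(2)=25; μ^(3)=-11; μ^(4)=-26

((1, 0, 0, 0, 0); (0, 0, 0, 0, 4); (0, 0, 3, 0, 0); (1, 1, 1, 1, 0))


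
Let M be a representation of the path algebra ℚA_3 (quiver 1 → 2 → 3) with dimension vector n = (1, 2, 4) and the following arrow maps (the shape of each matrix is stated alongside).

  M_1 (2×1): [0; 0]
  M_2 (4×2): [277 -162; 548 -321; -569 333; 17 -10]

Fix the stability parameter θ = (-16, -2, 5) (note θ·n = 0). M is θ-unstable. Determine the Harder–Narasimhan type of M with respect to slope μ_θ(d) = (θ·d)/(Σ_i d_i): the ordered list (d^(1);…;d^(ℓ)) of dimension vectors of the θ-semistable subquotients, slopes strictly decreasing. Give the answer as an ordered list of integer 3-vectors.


Barcode: M ≅ I[1,1], I[2,3]^2, I[3,3]^2. HN layers by μ_θ (3 steps, strictly decreasing):
  μ^(1)=5; μ^(2)=-2; μ^(3)=-16

((0, 0, 4); (0, 2, 0); (1, 0, 0))


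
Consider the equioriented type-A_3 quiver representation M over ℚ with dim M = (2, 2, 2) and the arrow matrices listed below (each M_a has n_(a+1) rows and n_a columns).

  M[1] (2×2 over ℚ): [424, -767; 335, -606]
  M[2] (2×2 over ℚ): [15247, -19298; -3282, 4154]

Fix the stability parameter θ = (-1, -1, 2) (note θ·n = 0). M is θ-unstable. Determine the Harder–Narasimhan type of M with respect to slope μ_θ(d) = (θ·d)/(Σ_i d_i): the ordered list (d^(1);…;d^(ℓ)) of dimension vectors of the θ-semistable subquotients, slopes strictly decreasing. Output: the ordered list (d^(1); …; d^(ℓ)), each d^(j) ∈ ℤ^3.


Barcode: M ≅ I[1,3]^2. HN layers by μ_θ (2 steps, strictly decreasing):
  μ^(1)=2; μ^(2)=-1

((0, 0, 2); (2, 2, 0))


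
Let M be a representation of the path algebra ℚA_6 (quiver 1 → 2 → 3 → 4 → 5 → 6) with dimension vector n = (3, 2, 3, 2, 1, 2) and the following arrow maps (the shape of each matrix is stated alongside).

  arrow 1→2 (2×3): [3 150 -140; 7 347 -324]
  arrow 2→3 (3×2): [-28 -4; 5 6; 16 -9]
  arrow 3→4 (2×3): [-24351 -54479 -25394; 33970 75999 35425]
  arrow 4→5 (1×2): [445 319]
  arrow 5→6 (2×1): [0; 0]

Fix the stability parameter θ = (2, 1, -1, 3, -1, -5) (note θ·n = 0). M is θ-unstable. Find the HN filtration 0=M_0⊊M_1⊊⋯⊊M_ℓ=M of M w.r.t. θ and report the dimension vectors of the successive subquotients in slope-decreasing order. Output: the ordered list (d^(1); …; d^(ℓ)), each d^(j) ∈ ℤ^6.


Interval decomposition of M: I[1,1], I[1,4], I[1,5], I[3,3], I[6,6]^2.
HN type (ℓ=6): μ^(1)=3; μ^(2)=2; μ^(3)=1; μ^(4)=2/3; μ^(5)=-1; μ^(6)=-5

((0, 0, 0, 1, 0, 0); (1, 0, 0, 0, 0, 0); (0, 0, 0, 1, 1, 0); (2, 2, 2, 0, 0, 0); (0, 0, 1, 0, 0, 0); (0, 0, 0, 0, 0, 2))


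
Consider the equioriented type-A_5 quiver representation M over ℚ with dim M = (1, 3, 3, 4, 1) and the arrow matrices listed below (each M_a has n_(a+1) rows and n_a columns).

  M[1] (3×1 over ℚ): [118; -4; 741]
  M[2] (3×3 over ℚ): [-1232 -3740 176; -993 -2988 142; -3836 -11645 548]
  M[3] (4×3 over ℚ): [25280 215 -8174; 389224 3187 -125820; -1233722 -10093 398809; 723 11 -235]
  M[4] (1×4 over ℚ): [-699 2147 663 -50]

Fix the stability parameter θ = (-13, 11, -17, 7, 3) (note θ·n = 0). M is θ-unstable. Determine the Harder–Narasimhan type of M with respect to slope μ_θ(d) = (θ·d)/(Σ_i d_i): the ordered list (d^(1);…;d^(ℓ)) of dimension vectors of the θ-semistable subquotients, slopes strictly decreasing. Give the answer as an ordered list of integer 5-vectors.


Barcode: M ≅ I[1,2], I[2,4], I[2,5], I[3,4], I[4,4]. HN layers by μ_θ (6 steps, strictly decreasing):
  μ^(1)=11; μ^(2)=7; μ^(3)=5; μ^(4)=-3; μ^(5)=-13; μ^(6)=-17

((0, 1, 0, 0, 0); (0, 0, 0, 3, 0); (0, 0, 0, 1, 1); (0, 2, 2, 0, 0); (1, 0, 0, 0, 0); (0, 0, 1, 0, 0))


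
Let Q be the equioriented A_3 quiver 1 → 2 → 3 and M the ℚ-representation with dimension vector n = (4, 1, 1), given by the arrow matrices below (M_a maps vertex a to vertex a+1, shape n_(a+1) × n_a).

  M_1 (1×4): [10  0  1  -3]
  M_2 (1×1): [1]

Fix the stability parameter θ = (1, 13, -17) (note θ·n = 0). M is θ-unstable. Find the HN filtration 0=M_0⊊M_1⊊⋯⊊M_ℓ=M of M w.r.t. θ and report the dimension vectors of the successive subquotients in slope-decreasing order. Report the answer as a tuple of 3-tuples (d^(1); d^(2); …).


Barcode: M ≅ I[1,1]^3, I[1,3]. HN layers by μ_θ (2 steps, strictly decreasing):
  μ^(1)=1; μ^(2)=-1

((3, 0, 0); (1, 1, 1))


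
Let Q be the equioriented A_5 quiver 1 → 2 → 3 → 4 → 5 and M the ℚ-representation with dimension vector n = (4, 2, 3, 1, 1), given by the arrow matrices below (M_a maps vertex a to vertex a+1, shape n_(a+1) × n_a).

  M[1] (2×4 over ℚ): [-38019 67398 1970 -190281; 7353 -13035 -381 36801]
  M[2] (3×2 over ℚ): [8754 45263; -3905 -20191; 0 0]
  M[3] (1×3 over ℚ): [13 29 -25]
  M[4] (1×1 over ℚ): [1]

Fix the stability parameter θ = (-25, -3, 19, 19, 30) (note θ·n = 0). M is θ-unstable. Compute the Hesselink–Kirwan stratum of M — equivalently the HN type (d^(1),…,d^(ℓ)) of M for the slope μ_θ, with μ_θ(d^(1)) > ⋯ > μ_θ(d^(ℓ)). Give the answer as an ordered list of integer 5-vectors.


Barcode: M ≅ I[1,1]^2, I[1,3], I[1,5], I[3,3]. HN layers by μ_θ (4 steps, strictly decreasing):
  μ^(1)=30; μ^(2)=19; μ^(3)=-3; μ^(4)=-25

((0, 0, 0, 0, 1); (0, 0, 3, 1, 0); (0, 2, 0, 0, 0); (4, 0, 0, 0, 0))


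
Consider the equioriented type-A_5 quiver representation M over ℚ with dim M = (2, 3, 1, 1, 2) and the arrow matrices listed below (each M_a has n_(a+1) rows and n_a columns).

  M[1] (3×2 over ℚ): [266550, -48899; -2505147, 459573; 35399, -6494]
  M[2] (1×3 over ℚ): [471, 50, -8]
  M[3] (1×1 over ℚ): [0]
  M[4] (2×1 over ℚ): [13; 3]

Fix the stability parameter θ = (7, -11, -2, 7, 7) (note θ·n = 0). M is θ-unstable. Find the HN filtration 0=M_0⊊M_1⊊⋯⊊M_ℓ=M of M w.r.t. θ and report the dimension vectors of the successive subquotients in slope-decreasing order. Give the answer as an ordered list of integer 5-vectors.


Barcode: M ≅ I[1,2], I[1,3], I[2,2], I[4,5], I[5,5]. HN layers by μ_θ (3 steps, strictly decreasing):
  μ^(1)=7; μ^(2)=-2; μ^(3)=-11

((0, 0, 0, 1, 2); (2, 2, 1, 0, 0); (0, 1, 0, 0, 0))


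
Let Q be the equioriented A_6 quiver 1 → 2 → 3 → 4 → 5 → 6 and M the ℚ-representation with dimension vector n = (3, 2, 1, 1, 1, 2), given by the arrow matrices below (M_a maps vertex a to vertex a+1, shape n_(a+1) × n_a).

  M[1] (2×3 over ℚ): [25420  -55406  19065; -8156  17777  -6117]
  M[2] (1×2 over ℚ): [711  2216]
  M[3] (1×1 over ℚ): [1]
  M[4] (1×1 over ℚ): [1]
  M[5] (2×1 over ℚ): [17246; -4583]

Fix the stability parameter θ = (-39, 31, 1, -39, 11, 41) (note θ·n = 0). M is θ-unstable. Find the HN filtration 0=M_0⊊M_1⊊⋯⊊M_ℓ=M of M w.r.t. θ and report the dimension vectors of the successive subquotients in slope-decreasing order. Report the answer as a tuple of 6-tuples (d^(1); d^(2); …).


Barcode: M ≅ I[1,1], I[1,2], I[1,6], I[6,6]. HN layers by μ_θ (5 steps, strictly decreasing):
  μ^(1)=41; μ^(2)=31; μ^(3)=11; μ^(4)=-7/3; μ^(5)=-39

((0, 0, 0, 0, 0, 2); (0, 1, 0, 0, 0, 0); (0, 0, 0, 0, 1, 0); (0, 1, 1, 1, 0, 0); (3, 0, 0, 0, 0, 0))


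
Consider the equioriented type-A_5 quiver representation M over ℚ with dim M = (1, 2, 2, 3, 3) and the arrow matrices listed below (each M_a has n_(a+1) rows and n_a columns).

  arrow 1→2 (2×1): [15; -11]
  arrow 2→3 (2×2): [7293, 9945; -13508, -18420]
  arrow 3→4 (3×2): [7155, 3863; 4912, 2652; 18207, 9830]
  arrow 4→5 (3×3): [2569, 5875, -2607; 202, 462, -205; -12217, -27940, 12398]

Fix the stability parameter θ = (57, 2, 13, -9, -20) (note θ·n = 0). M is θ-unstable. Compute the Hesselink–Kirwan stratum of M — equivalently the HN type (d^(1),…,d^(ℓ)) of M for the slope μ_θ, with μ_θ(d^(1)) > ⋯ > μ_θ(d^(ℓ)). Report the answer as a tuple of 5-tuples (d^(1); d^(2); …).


Interval decomposition of M: I[1,2], I[2,5], I[3,5], I[4,5].
HN type (ℓ=4): μ^(1)=59/2; μ^(2)=-7/2; μ^(3)=-16/3; μ^(4)=-29/2

((1, 1, 0, 0, 0); (0, 1, 1, 1, 1); (0, 0, 1, 1, 1); (0, 0, 0, 1, 1))


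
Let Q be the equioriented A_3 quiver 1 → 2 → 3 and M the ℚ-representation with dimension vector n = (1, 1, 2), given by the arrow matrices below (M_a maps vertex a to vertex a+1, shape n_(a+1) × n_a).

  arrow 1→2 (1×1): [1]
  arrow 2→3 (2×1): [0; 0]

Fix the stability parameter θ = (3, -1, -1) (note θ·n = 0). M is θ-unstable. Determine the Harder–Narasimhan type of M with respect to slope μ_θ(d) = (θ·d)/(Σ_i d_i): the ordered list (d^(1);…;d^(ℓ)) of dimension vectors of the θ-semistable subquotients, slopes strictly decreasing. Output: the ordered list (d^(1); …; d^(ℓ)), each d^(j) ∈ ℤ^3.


Interval decomposition of M: I[1,2], I[3,3]^2.
HN type (ℓ=2): μ^(1)=1; μ^(2)=-1

((1, 1, 0); (0, 0, 2))


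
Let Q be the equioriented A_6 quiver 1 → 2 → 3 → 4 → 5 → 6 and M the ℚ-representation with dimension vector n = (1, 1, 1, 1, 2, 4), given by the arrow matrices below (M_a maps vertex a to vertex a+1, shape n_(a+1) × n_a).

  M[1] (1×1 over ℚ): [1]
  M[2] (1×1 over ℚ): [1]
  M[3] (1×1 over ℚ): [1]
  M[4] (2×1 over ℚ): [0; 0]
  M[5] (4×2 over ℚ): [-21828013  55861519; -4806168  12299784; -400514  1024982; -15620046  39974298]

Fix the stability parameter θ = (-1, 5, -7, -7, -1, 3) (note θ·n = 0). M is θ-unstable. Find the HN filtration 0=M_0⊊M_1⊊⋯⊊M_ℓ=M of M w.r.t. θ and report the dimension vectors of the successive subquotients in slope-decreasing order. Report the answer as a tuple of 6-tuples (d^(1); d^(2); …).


Via rank(M_{q-1}∘⋯∘M_p): M ≅ I[1,4], I[5,5], I[5,6], I[6,6]^3.
μ_θ-semistable layers: μ^(1)=3; μ^(2)=-1; μ^(3)=-5/2

((0, 0, 0, 0, 0, 4); (0, 0, 0, 0, 2, 0); (1, 1, 1, 1, 0, 0))


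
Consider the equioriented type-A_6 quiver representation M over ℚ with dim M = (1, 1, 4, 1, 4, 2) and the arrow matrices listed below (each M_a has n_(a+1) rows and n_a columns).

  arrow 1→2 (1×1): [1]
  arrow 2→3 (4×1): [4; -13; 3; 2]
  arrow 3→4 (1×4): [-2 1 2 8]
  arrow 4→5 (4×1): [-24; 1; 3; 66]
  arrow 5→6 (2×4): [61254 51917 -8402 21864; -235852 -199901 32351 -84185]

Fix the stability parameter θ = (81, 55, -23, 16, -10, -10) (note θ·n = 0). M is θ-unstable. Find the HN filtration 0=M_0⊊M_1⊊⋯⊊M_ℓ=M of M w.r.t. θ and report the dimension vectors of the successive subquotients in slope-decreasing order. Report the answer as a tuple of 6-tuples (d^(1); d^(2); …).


Interval decomposition of M: I[1,6], I[3,3]^3, I[5,5]^2, I[5,6].
HN type (ℓ=3): μ^(1)=109/6; μ^(2)=-10; μ^(3)=-23

((1, 1, 1, 1, 1, 1); (0, 0, 0, 0, 3, 1); (0, 0, 3, 0, 0, 0))


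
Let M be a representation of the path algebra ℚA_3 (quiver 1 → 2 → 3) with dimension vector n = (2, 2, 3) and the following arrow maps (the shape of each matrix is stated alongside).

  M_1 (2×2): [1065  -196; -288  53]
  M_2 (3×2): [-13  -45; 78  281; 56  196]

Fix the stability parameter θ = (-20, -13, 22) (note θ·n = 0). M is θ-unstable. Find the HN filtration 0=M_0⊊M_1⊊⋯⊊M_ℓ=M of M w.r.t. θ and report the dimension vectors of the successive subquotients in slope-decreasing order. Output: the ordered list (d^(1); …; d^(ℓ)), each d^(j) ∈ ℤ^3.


Barcode: M ≅ I[1,3]^2, I[3,3]. HN layers by μ_θ (3 steps, strictly decreasing):
  μ^(1)=22; μ^(2)=-13; μ^(3)=-20

((0, 0, 3); (0, 2, 0); (2, 0, 0))


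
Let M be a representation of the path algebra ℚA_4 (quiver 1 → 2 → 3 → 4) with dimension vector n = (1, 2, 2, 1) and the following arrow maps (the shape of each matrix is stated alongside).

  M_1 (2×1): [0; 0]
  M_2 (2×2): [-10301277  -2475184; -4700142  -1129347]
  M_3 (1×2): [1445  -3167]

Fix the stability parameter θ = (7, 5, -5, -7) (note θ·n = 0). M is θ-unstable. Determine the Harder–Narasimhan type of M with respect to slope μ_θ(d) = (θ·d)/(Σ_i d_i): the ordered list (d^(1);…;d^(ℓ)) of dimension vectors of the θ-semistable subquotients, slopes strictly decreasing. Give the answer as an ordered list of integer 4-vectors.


Via rank(M_{q-1}∘⋯∘M_p): M ≅ I[1,1], I[2,3], I[2,4].
μ_θ-semistable layers: μ^(1)=7; μ^(2)=0; μ^(3)=-7/3

((1, 0, 0, 0); (0, 1, 1, 0); (0, 1, 1, 1))


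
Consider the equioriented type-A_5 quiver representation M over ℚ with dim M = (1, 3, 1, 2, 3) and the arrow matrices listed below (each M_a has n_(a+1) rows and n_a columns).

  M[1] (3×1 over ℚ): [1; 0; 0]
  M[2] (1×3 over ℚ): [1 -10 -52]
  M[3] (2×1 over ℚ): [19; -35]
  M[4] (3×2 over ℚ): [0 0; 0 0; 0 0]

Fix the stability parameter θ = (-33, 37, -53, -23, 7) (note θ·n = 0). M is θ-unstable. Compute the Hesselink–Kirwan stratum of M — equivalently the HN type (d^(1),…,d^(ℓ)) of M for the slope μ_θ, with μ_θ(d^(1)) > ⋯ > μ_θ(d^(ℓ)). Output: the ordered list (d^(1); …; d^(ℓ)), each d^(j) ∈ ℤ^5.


Interval decomposition of M: I[1,4], I[2,2]^2, I[4,4], I[5,5]^3.
HN type (ℓ=5): μ^(1)=37; μ^(2)=7; μ^(3)=-13; μ^(4)=-23; μ^(5)=-33

((0, 2, 0, 0, 0); (0, 0, 0, 0, 3); (0, 1, 1, 1, 0); (0, 0, 0, 1, 0); (1, 0, 0, 0, 0))


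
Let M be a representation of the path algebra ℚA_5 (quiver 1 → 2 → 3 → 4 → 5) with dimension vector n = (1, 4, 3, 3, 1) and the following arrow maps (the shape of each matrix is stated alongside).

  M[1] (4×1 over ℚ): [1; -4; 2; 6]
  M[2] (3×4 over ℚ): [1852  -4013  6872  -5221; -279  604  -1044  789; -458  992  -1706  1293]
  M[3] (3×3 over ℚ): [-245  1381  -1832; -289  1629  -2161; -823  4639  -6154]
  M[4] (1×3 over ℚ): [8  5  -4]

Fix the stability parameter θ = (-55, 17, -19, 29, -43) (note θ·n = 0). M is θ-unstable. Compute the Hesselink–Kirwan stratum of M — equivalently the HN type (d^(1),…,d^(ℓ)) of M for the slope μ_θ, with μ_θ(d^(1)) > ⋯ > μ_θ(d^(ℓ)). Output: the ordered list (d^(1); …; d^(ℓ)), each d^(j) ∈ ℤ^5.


Barcode: M ≅ I[1,5], I[2,2], I[2,3], I[2,4], I[4,4]. HN layers by μ_θ (5 steps, strictly decreasing):
  μ^(1)=29; μ^(2)=17; μ^(3)=-1; μ^(4)=-4; μ^(5)=-55

((0, 0, 0, 2, 0); (0, 1, 0, 0, 0); (0, 2, 2, 0, 0); (0, 1, 1, 1, 1); (1, 0, 0, 0, 0))


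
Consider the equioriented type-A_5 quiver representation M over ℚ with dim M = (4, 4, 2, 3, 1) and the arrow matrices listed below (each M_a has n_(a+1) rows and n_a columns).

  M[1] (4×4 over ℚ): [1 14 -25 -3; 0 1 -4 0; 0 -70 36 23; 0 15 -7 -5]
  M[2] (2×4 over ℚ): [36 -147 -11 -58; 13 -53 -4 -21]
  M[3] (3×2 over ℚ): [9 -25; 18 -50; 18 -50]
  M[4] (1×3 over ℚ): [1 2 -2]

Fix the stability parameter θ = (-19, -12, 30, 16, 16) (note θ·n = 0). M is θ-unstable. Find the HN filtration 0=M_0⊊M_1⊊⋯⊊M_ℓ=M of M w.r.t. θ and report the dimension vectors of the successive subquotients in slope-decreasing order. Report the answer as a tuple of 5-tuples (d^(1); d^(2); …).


Via rank(M_{q-1}∘⋯∘M_p): M ≅ I[1,2]^2, I[1,3], I[1,5], I[4,4]^2.
μ_θ-semistable layers: μ^(1)=30; μ^(2)=62/3; μ^(3)=16; μ^(4)=-12; μ^(5)=-19

((0, 0, 1, 0, 0); (0, 0, 1, 1, 1); (0, 0, 0, 2, 0); (0, 4, 0, 0, 0); (4, 0, 0, 0, 0))


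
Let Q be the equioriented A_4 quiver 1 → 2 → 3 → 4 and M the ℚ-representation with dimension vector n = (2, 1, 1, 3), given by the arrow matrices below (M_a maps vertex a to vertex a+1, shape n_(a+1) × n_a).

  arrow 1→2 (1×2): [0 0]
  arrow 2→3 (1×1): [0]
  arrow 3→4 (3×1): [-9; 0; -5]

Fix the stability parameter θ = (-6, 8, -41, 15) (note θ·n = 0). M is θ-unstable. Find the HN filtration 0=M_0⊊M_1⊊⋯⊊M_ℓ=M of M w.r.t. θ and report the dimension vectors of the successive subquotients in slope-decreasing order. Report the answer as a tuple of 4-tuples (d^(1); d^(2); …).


Barcode: M ≅ I[1,1]^2, I[2,2], I[3,4], I[4,4]^2. HN layers by μ_θ (4 steps, strictly decreasing):
  μ^(1)=15; μ^(2)=8; μ^(3)=-6; μ^(4)=-41

((0, 0, 0, 3); (0, 1, 0, 0); (2, 0, 0, 0); (0, 0, 1, 0))


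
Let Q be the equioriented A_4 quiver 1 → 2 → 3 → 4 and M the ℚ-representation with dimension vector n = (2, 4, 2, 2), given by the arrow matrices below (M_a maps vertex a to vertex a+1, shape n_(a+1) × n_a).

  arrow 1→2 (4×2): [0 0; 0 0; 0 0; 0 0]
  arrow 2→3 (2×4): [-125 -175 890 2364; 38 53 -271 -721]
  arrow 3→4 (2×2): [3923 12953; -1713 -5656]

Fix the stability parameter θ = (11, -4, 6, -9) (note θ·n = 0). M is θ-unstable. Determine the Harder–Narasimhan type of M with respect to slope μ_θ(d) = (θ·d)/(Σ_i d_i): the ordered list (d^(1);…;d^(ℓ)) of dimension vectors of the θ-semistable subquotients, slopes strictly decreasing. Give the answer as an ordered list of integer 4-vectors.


Interval decomposition of M: I[1,1]^2, I[2,2]^2, I[2,4]^2.
HN type (ℓ=3): μ^(1)=11; μ^(2)=-3/2; μ^(3)=-4

((2, 0, 0, 0); (0, 0, 2, 2); (0, 4, 0, 0))


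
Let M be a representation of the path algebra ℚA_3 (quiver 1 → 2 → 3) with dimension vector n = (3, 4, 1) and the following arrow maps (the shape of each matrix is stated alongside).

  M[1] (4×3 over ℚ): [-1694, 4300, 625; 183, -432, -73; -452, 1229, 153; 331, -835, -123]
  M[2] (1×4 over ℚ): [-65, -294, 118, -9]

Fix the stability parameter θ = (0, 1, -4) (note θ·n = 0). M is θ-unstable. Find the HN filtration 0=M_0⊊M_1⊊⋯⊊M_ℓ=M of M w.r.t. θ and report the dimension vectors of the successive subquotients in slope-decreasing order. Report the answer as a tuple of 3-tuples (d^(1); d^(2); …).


Interval decomposition of M: I[1,2]^2, I[1,3], I[2,2].
HN type (ℓ=3): μ^(1)=1; μ^(2)=0; μ^(3)=-1

((0, 3, 0); (2, 0, 0); (1, 1, 1))


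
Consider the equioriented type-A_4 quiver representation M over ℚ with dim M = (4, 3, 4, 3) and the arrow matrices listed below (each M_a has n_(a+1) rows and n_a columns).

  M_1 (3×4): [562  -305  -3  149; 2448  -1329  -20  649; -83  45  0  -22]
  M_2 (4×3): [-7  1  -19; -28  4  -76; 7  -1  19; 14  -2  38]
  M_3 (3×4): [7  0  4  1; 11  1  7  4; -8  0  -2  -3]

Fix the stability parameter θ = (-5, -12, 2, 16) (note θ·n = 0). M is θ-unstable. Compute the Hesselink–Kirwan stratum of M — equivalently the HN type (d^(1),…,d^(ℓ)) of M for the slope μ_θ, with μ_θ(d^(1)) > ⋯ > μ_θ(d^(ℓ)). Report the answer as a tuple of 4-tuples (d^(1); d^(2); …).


Via rank(M_{q-1}∘⋯∘M_p): M ≅ I[1,1], I[1,2]^2, I[1,4], I[3,3], I[3,4]^2.
μ_θ-semistable layers: μ^(1)=16; μ^(2)=2; μ^(3)=-5; μ^(4)=-17/2

((0, 0, 0, 3); (0, 0, 4, 0); (1, 0, 0, 0); (3, 3, 0, 0))


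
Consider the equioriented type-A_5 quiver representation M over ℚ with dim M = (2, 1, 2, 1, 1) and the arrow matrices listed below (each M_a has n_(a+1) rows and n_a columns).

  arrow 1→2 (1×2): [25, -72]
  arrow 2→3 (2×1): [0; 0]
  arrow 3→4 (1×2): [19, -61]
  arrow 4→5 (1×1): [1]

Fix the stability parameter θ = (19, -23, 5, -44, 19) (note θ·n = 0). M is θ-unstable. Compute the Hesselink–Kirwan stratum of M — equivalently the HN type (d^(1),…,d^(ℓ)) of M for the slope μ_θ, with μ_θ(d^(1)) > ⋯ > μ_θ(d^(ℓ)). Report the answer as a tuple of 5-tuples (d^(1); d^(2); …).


Interval decomposition of M: I[1,1], I[1,2], I[3,3], I[3,5].
HN type (ℓ=4): μ^(1)=19; μ^(2)=5; μ^(3)=-2; μ^(4)=-39/2

((1, 0, 0, 0, 1); (0, 0, 1, 0, 0); (1, 1, 0, 0, 0); (0, 0, 1, 1, 0))


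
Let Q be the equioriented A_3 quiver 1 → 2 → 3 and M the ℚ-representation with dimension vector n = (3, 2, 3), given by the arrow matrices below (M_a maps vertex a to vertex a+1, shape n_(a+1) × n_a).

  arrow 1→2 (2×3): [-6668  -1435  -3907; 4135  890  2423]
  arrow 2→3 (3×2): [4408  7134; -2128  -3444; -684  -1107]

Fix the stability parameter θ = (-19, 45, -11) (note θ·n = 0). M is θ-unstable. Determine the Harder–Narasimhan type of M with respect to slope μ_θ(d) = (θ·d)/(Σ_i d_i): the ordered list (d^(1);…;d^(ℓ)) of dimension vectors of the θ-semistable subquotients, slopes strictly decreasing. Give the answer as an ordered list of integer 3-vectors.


Interval decomposition of M: I[1,1], I[1,2], I[1,3], I[3,3]^2.
HN type (ℓ=4): μ^(1)=45; μ^(2)=17; μ^(3)=-11; μ^(4)=-19

((0, 1, 0); (0, 1, 1); (0, 0, 2); (3, 0, 0))


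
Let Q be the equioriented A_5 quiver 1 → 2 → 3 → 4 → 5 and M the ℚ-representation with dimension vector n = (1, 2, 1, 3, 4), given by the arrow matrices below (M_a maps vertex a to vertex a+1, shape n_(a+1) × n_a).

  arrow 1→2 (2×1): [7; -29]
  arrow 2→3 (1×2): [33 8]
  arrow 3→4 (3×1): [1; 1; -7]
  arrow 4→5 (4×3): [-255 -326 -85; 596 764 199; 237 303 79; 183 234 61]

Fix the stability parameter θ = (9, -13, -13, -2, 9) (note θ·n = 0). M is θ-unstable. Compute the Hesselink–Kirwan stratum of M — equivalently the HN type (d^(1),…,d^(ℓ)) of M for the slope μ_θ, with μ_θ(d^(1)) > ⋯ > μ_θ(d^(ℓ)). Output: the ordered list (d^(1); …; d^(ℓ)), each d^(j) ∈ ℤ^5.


Interval decomposition of M: I[1,5], I[2,2], I[4,5]^2, I[5,5].
HN type (ℓ=4): μ^(1)=9; μ^(2)=-2; μ^(3)=-17/3; μ^(4)=-13

((0, 0, 0, 0, 4); (0, 0, 0, 3, 0); (1, 1, 1, 0, 0); (0, 1, 0, 0, 0))


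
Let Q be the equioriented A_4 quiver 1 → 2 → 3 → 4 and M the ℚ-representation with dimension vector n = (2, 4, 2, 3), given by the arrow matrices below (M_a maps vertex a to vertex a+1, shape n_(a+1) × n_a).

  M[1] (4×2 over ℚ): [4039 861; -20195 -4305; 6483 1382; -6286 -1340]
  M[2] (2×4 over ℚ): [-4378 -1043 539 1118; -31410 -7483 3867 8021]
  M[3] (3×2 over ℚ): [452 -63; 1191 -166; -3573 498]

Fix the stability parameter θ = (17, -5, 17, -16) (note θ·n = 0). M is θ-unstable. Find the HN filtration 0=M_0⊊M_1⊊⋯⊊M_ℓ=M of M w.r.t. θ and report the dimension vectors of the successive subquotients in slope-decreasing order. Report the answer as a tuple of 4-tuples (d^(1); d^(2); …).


Barcode: M ≅ I[1,4]^2, I[2,2]^2, I[4,4]. HN layers by μ_θ (3 steps, strictly decreasing):
  μ^(1)=13/4; μ^(2)=-5; μ^(3)=-16

((2, 2, 2, 2); (0, 2, 0, 0); (0, 0, 0, 1))


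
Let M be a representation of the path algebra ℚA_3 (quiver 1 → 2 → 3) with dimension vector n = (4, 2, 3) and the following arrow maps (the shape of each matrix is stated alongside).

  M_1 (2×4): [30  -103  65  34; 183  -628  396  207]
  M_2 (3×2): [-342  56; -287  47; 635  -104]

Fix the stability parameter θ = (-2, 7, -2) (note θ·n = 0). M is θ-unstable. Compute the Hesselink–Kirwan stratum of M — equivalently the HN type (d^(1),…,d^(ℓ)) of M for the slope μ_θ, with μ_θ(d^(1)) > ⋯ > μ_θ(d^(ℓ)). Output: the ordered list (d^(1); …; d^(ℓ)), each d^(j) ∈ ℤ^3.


Barcode: M ≅ I[1,1]^2, I[1,3]^2, I[3,3]. HN layers by μ_θ (2 steps, strictly decreasing):
  μ^(1)=5/2; μ^(2)=-2

((0, 2, 2); (4, 0, 1))


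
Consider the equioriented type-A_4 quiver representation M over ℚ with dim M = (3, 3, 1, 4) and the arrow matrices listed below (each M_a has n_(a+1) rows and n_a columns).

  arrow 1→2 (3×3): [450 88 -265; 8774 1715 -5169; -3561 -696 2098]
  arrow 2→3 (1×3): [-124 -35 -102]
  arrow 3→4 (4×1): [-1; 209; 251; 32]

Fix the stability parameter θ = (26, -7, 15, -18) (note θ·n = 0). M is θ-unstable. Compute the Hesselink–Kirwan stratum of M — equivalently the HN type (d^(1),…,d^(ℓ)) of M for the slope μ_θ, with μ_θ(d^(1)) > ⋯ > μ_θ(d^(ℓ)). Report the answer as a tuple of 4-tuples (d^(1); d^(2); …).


Interval decomposition of M: I[1,2]^2, I[1,4], I[4,4]^3.
HN type (ℓ=3): μ^(1)=19/2; μ^(2)=4; μ^(3)=-18

((2, 2, 0, 0); (1, 1, 1, 1); (0, 0, 0, 3))


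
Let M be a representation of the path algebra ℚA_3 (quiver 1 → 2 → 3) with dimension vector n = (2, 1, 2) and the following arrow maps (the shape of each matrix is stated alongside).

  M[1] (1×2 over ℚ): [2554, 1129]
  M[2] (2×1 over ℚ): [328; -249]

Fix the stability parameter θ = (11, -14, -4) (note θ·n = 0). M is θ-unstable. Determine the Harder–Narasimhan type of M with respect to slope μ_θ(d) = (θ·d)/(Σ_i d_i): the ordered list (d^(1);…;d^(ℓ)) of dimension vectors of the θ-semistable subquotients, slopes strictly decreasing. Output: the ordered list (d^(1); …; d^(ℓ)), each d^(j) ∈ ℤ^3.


Via rank(M_{q-1}∘⋯∘M_p): M ≅ I[1,1], I[1,3], I[3,3].
μ_θ-semistable layers: μ^(1)=11; μ^(2)=-7/3; μ^(3)=-4

((1, 0, 0); (1, 1, 1); (0, 0, 1))
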